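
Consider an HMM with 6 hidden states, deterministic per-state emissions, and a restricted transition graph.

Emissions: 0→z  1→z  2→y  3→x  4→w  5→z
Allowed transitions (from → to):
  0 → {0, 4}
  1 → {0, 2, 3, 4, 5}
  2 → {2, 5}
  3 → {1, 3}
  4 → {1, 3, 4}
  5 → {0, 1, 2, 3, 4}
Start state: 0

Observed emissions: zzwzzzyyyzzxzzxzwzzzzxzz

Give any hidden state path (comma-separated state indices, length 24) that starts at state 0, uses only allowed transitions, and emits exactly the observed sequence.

0,0,4,1,5,1,2,2,2,5,1,3,1,5,3,1,4,1,5,1,5,3,1,5

  t0 'z' -> {0,1,5}, take 0 (start)
  t1 'z' -> {0,1,5}, take 0 (0->0 ok)
  t2 'w' -> {4}, take 4 (0->4 ok)
  t3 'z' -> {0,1,5}, take 1 (4->1 ok)
  t4 'z' -> {0,1,5}, take 5 (1->5 ok)
  t5 'z' -> {0,1,5}, take 1 (5->1 ok)
  t6 'y' -> {2}, take 2 (1->2 ok)
  t7 'y' -> {2}, take 2 (2->2 ok)
  t8 'y' -> {2}, take 2 (2->2 ok)
  t9 'z' -> {0,1,5}, take 5 (2->5 ok)
  t10 'z' -> {0,1,5}, take 1 (5->1 ok)
  t11 'x' -> {3}, take 3 (1->3 ok)
  t12 'z' -> {0,1,5}, take 1 (3->1 ok)
  t13 'z' -> {0,1,5}, take 5 (1->5 ok)
  t14 'x' -> {3}, take 3 (5->3 ok)
  t15 'z' -> {0,1,5}, take 1 (3->1 ok)
  t16 'w' -> {4}, take 4 (1->4 ok)
  t17 'z' -> {0,1,5}, take 1 (4->1 ok)
  t18 'z' -> {0,1,5}, take 5 (1->5 ok)
  t19 'z' -> {0,1,5}, take 1 (5->1 ok)
  t20 'z' -> {0,1,5}, take 5 (1->5 ok)
  t21 'x' -> {3}, take 3 (5->3 ok)
  t22 'z' -> {0,1,5}, take 1 (3->1 ok)
  t23 'z' -> {0,1,5}, take 5 (1->5 ok)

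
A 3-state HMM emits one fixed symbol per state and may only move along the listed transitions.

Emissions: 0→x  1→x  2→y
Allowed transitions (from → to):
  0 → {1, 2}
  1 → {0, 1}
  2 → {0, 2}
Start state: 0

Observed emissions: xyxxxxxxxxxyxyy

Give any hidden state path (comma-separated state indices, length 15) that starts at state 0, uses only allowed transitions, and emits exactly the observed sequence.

  pos 0: x in {0,1}, choose 0; start
  pos 1: y in {2}, choose 2; 0->2 ok
  pos 2: x in {0,1}, choose 0; 2->0 ok
  pos 3: x in {0,1}, choose 1; 0->1 ok
  pos 4: x in {0,1}, choose 1; 1->1 ok
  pos 5: x in {0,1}, choose 1; 1->1 ok
  pos 6: x in {0,1}, choose 1; 1->1 ok
  pos 7: x in {0,1}, choose 0; 1->0 ok
  pos 8: x in {0,1}, choose 1; 0->1 ok
  pos 9: x in {0,1}, choose 1; 1->1 ok
  pos 10: x in {0,1}, choose 0; 1->0 ok
  pos 11: y in {2}, choose 2; 0->2 ok
  pos 12: x in {0,1}, choose 0; 2->0 ok
  pos 13: y in {2}, choose 2; 0->2 ok
  pos 14: y in {2}, choose 2; 2->2 ok

0,2,0,1,1,1,1,0,1,1,0,2,0,2,2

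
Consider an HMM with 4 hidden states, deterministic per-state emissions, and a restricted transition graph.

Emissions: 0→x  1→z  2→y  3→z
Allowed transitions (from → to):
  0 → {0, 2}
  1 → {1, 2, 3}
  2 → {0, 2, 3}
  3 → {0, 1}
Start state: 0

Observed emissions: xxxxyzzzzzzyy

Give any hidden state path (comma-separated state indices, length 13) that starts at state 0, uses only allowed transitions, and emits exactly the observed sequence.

0,0,0,0,2,3,1,1,1,1,1,2,2

  t0 'x' -> {0}, take 0 (start)
  t1 'x' -> {0}, take 0 (0->0 ok)
  t2 'x' -> {0}, take 0 (0->0 ok)
  t3 'x' -> {0}, take 0 (0->0 ok)
  t4 'y' -> {2}, take 2 (0->2 ok)
  t5 'z' -> {1,3}, take 3 (2->3 ok)
  t6 'z' -> {1,3}, take 1 (3->1 ok)
  t7 'z' -> {1,3}, take 1 (1->1 ok)
  t8 'z' -> {1,3}, take 1 (1->1 ok)
  t9 'z' -> {1,3}, take 1 (1->1 ok)
  t10 'z' -> {1,3}, take 1 (1->1 ok)
  t11 'y' -> {2}, take 2 (1->2 ok)
  t12 'y' -> {2}, take 2 (2->2 ok)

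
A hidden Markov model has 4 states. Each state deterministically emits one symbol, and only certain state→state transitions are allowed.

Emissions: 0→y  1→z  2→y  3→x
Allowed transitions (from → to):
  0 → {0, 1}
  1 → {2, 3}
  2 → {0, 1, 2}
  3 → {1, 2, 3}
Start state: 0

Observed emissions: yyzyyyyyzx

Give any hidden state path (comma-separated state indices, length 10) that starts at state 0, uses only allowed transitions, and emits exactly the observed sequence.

0,0,1,2,2,2,2,2,1,3

  [0] y  {0,2}  => 0  start
  [1] y  {0,2}  => 0  0->0 ok
  [2] z  {1}  => 1  0->1 ok
  [3] y  {0,2}  => 2  1->2 ok
  [4] y  {0,2}  => 2  2->2 ok
  [5] y  {0,2}  => 2  2->2 ok
  [6] y  {0,2}  => 2  2->2 ok
  [7] y  {0,2}  => 2  2->2 ok
  [8] z  {1}  => 1  2->1 ok
  [9] x  {3}  => 3  1->3 ok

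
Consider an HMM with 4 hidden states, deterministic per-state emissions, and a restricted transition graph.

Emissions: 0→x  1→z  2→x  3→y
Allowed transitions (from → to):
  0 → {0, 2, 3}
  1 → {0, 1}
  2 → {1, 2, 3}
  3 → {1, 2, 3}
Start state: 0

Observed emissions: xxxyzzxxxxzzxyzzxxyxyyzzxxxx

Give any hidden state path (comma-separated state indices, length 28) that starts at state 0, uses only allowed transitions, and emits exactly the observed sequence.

  0: obs=x cand={0,2} pick 0 [start]
  1: obs=x cand={0,2} pick 0 [0->0 ok]
  2: obs=x cand={0,2} pick 2 [0->2 ok]
  3: obs=y cand={3} pick 3 [2->3 ok]
  4: obs=z cand={1} pick 1 [3->1 ok]
  5: obs=z cand={1} pick 1 [1->1 ok]
  6: obs=x cand={0,2} pick 0 [1->0 ok]
  7: obs=x cand={0,2} pick 0 [0->0 ok]
  8: obs=x cand={0,2} pick 0 [0->0 ok]
  9: obs=x cand={0,2} pick 2 [0->2 ok]
  10: obs=z cand={1} pick 1 [2->1 ok]
  11: obs=z cand={1} pick 1 [1->1 ok]
  12: obs=x cand={0,2} pick 0 [1->0 ok]
  13: obs=y cand={3} pick 3 [0->3 ok]
  14: obs=z cand={1} pick 1 [3->1 ok]
  15: obs=z cand={1} pick 1 [1->1 ok]
  16: obs=x cand={0,2} pick 0 [1->0 ok]
  17: obs=x cand={0,2} pick 2 [0->2 ok]
  18: obs=y cand={3} pick 3 [2->3 ok]
  19: obs=x cand={0,2} pick 2 [3->2 ok]
  20: obs=y cand={3} pick 3 [2->3 ok]
  21: obs=y cand={3} pick 3 [3->3 ok]
  22: obs=z cand={1} pick 1 [3->1 ok]
  23: obs=z cand={1} pick 1 [1->1 ok]
  24: obs=x cand={0,2} pick 0 [1->0 ok]
  25: obs=x cand={0,2} pick 0 [0->0 ok]
  26: obs=x cand={0,2} pick 0 [0->0 ok]
  27: obs=x cand={0,2} pick 2 [0->2 ok]

0,0,2,3,1,1,0,0,0,2,1,1,0,3,1,1,0,2,3,2,3,3,1,1,0,0,0,2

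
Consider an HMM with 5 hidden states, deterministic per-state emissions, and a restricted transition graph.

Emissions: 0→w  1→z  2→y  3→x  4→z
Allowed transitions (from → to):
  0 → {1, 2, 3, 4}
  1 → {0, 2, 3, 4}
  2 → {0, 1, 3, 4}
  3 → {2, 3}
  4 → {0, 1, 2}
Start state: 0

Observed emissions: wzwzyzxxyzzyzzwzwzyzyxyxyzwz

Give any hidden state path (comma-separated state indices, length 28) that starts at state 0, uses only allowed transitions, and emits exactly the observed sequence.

  [0] w  {0}  => 0  start
  [1] z  {1,4}  => 1  0->1 ok
  [2] w  {0}  => 0  1->0 ok
  [3] z  {1,4}  => 1  0->1 ok
  [4] y  {2}  => 2  1->2 ok
  [5] z  {1,4}  => 1  2->1 ok
  [6] x  {3}  => 3  1->3 ok
  [7] x  {3}  => 3  3->3 ok
  [8] y  {2}  => 2  3->2 ok
  [9] z  {1,4}  => 4  2->4 ok
  [10] z  {1,4}  => 1  4->1 ok
  [11] y  {2}  => 2  1->2 ok
  [12] z  {1,4}  => 1  2->1 ok
  [13] z  {1,4}  => 4  1->4 ok
  [14] w  {0}  => 0  4->0 ok
  [15] z  {1,4}  => 1  0->1 ok
  [16] w  {0}  => 0  1->0 ok
  [17] z  {1,4}  => 4  0->4 ok
  [18] y  {2}  => 2  4->2 ok
  [19] z  {1,4}  => 1  2->1 ok
  [20] y  {2}  => 2  1->2 ok
  [21] x  {3}  => 3  2->3 ok
  [22] y  {2}  => 2  3->2 ok
  [23] x  {3}  => 3  2->3 ok
  [24] y  {2}  => 2  3->2 ok
  [25] z  {1,4}  => 4  2->4 ok
  [26] w  {0}  => 0  4->0 ok
  [27] z  {1,4}  => 1  0->1 ok

0,1,0,1,2,1,3,3,2,4,1,2,1,4,0,1,0,4,2,1,2,3,2,3,2,4,0,1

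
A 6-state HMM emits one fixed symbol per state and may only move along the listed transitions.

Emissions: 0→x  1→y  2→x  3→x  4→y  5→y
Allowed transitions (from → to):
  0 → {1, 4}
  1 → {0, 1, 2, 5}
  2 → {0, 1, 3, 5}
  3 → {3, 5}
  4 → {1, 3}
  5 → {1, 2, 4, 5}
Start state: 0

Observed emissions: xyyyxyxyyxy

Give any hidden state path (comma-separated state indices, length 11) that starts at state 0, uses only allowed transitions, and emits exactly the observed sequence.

0,4,1,1,0,4,3,5,1,0,1

  t0 'x' -> {0,2,3}, take 0 (start)
  t1 'y' -> {1,4,5}, take 4 (0->4 ok)
  t2 'y' -> {1,4,5}, take 1 (4->1 ok)
  t3 'y' -> {1,4,5}, take 1 (1->1 ok)
  t4 'x' -> {0,2,3}, take 0 (1->0 ok)
  t5 'y' -> {1,4,5}, take 4 (0->4 ok)
  t6 'x' -> {0,2,3}, take 3 (4->3 ok)
  t7 'y' -> {1,4,5}, take 5 (3->5 ok)
  t8 'y' -> {1,4,5}, take 1 (5->1 ok)
  t9 'x' -> {0,2,3}, take 0 (1->0 ok)
  t10 'y' -> {1,4,5}, take 1 (0->1 ok)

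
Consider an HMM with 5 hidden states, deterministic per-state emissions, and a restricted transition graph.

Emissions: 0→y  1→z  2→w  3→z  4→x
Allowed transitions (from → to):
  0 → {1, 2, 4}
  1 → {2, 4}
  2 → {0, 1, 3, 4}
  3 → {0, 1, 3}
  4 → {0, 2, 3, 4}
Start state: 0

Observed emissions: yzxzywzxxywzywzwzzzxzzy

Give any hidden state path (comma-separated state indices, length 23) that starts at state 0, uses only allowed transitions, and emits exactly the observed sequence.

0,1,4,3,0,2,1,4,4,0,2,3,0,2,1,2,3,3,1,4,3,3,0

  [0] y  {0}  => 0  start
  [1] z  {1,3}  => 1  0->1 ok
  [2] x  {4}  => 4  1->4 ok
  [3] z  {1,3}  => 3  4->3 ok
  [4] y  {0}  => 0  3->0 ok
  [5] w  {2}  => 2  0->2 ok
  [6] z  {1,3}  => 1  2->1 ok
  [7] x  {4}  => 4  1->4 ok
  [8] x  {4}  => 4  4->4 ok
  [9] y  {0}  => 0  4->0 ok
  [10] w  {2}  => 2  0->2 ok
  [11] z  {1,3}  => 3  2->3 ok
  [12] y  {0}  => 0  3->0 ok
  [13] w  {2}  => 2  0->2 ok
  [14] z  {1,3}  => 1  2->1 ok
  [15] w  {2}  => 2  1->2 ok
  [16] z  {1,3}  => 3  2->3 ok
  [17] z  {1,3}  => 3  3->3 ok
  [18] z  {1,3}  => 1  3->1 ok
  [19] x  {4}  => 4  1->4 ok
  [20] z  {1,3}  => 3  4->3 ok
  [21] z  {1,3}  => 3  3->3 ok
  [22] y  {0}  => 0  3->0 ok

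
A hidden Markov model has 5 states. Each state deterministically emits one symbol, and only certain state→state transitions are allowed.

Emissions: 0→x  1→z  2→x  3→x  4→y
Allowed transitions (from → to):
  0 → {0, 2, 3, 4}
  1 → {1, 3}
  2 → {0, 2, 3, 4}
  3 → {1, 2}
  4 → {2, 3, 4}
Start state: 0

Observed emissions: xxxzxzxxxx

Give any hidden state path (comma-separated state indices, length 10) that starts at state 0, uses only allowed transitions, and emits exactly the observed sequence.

  pos 0: x in {0,2,3}, choose 0; start
  pos 1: x in {0,2,3}, choose 0; 0->0 ok
  pos 2: x in {0,2,3}, choose 3; 0->3 ok
  pos 3: z in {1}, choose 1; 3->1 ok
  pos 4: x in {0,2,3}, choose 3; 1->3 ok
  pos 5: z in {1}, choose 1; 3->1 ok
  pos 6: x in {0,2,3}, choose 3; 1->3 ok
  pos 7: x in {0,2,3}, choose 2; 3->2 ok
  pos 8: x in {0,2,3}, choose 2; 2->2 ok
  pos 9: x in {0,2,3}, choose 3; 2->3 ok

0,0,3,1,3,1,3,2,2,3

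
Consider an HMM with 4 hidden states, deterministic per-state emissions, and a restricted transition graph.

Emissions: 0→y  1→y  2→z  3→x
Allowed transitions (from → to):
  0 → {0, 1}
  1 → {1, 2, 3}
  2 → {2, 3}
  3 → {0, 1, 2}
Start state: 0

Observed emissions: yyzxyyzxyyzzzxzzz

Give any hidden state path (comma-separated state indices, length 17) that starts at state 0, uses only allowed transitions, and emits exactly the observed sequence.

0,1,2,3,0,1,2,3,0,1,2,2,2,3,2,2,2

  0: obs=y cand={0,1} pick 0 [start]
  1: obs=y cand={0,1} pick 1 [0->1 ok]
  2: obs=z cand={2} pick 2 [1->2 ok]
  3: obs=x cand={3} pick 3 [2->3 ok]
  4: obs=y cand={0,1} pick 0 [3->0 ok]
  5: obs=y cand={0,1} pick 1 [0->1 ok]
  6: obs=z cand={2} pick 2 [1->2 ok]
  7: obs=x cand={3} pick 3 [2->3 ok]
  8: obs=y cand={0,1} pick 0 [3->0 ok]
  9: obs=y cand={0,1} pick 1 [0->1 ok]
  10: obs=z cand={2} pick 2 [1->2 ok]
  11: obs=z cand={2} pick 2 [2->2 ok]
  12: obs=z cand={2} pick 2 [2->2 ok]
  13: obs=x cand={3} pick 3 [2->3 ok]
  14: obs=z cand={2} pick 2 [3->2 ok]
  15: obs=z cand={2} pick 2 [2->2 ok]
  16: obs=z cand={2} pick 2 [2->2 ok]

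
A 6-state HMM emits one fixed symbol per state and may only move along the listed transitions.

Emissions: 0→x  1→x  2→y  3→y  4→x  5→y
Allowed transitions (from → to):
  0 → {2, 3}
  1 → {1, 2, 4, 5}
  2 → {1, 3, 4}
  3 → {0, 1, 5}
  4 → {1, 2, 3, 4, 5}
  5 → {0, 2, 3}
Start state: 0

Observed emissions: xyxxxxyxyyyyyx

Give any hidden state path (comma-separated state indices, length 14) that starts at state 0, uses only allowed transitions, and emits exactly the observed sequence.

  [0] x  {0,1,4}  => 0  start
  [1] y  {2,3,5}  => 2  0->2 ok
  [2] x  {0,1,4}  => 1  2->1 ok
  [3] x  {0,1,4}  => 1  1->1 ok
  [4] x  {0,1,4}  => 1  1->1 ok
  [5] x  {0,1,4}  => 4  1->4 ok
  [6] y  {2,3,5}  => 2  4->2 ok
  [7] x  {0,1,4}  => 4  2->4 ok
  [8] y  {2,3,5}  => 3  4->3 ok
  [9] y  {2,3,5}  => 5  3->5 ok
  [10] y  {2,3,5}  => 2  5->2 ok
  [11] y  {2,3,5}  => 3  2->3 ok
  [12] y  {2,3,5}  => 5  3->5 ok
  [13] x  {0,1,4}  => 0  5->0 ok

0,2,1,1,1,4,2,4,3,5,2,3,5,0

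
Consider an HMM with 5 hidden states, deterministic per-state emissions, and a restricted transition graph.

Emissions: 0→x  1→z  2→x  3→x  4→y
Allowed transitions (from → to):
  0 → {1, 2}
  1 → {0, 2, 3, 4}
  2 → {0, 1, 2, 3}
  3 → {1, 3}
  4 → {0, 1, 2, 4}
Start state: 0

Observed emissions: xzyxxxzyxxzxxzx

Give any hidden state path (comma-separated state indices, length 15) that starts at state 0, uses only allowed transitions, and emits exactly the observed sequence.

  pos 0: x in {0,2,3}, choose 0; start
  pos 1: z in {1}, choose 1; 0->1 ok
  pos 2: y in {4}, choose 4; 1->4 ok
  pos 3: x in {0,2,3}, choose 2; 4->2 ok
  pos 4: x in {0,2,3}, choose 3; 2->3 ok
  pos 5: x in {0,2,3}, choose 3; 3->3 ok
  pos 6: z in {1}, choose 1; 3->1 ok
  pos 7: y in {4}, choose 4; 1->4 ok
  pos 8: x in {0,2,3}, choose 2; 4->2 ok
  pos 9: x in {0,2,3}, choose 0; 2->0 ok
  pos 10: z in {1}, choose 1; 0->1 ok
  pos 11: x in {0,2,3}, choose 2; 1->2 ok
  pos 12: x in {0,2,3}, choose 3; 2->3 ok
  pos 13: z in {1}, choose 1; 3->1 ok
  pos 14: x in {0,2,3}, choose 2; 1->2 ok

0,1,4,2,3,3,1,4,2,0,1,2,3,1,2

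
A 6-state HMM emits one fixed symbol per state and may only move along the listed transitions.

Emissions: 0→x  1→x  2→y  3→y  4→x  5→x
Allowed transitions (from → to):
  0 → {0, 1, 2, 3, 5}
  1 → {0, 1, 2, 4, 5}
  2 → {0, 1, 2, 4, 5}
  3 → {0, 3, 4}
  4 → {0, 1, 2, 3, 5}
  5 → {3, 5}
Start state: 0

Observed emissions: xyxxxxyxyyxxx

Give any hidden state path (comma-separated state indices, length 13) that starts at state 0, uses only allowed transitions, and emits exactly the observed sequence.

  0: obs=x cand={0,1,4,5} pick 0 [start]
  1: obs=y cand={2,3} pick 2 [0->2 ok]
  2: obs=x cand={0,1,4,5} pick 5 [2->5 ok]
  3: obs=x cand={0,1,4,5} pick 5 [5->5 ok]
  4: obs=x cand={0,1,4,5} pick 5 [5->5 ok]
  5: obs=x cand={0,1,4,5} pick 5 [5->5 ok]
  6: obs=y cand={2,3} pick 3 [5->3 ok]
  7: obs=x cand={0,1,4,5} pick 0 [3->0 ok]
  8: obs=y cand={2,3} pick 3 [0->3 ok]
  9: obs=y cand={2,3} pick 3 [3->3 ok]
  10: obs=x cand={0,1,4,5} pick 4 [3->4 ok]
  11: obs=x cand={0,1,4,5} pick 0 [4->0 ok]
  12: obs=x cand={0,1,4,5} pick 5 [0->5 ok]

0,2,5,5,5,5,3,0,3,3,4,0,5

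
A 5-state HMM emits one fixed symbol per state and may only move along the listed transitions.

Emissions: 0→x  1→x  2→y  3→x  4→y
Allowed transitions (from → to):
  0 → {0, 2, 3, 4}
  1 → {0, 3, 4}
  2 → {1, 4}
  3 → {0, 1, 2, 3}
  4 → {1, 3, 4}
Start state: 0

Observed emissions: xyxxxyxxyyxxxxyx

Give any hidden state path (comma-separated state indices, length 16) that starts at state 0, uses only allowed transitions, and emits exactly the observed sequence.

0,4,1,3,1,4,3,3,2,4,3,1,3,1,4,3

  pos 0: x in {0,1,3}, choose 0; start
  pos 1: y in {2,4}, choose 4; 0->4 ok
  pos 2: x in {0,1,3}, choose 1; 4->1 ok
  pos 3: x in {0,1,3}, choose 3; 1->3 ok
  pos 4: x in {0,1,3}, choose 1; 3->1 ok
  pos 5: y in {2,4}, choose 4; 1->4 ok
  pos 6: x in {0,1,3}, choose 3; 4->3 ok
  pos 7: x in {0,1,3}, choose 3; 3->3 ok
  pos 8: y in {2,4}, choose 2; 3->2 ok
  pos 9: y in {2,4}, choose 4; 2->4 ok
  pos 10: x in {0,1,3}, choose 3; 4->3 ok
  pos 11: x in {0,1,3}, choose 1; 3->1 ok
  pos 12: x in {0,1,3}, choose 3; 1->3 ok
  pos 13: x in {0,1,3}, choose 1; 3->1 ok
  pos 14: y in {2,4}, choose 4; 1->4 ok
  pos 15: x in {0,1,3}, choose 3; 4->3 ok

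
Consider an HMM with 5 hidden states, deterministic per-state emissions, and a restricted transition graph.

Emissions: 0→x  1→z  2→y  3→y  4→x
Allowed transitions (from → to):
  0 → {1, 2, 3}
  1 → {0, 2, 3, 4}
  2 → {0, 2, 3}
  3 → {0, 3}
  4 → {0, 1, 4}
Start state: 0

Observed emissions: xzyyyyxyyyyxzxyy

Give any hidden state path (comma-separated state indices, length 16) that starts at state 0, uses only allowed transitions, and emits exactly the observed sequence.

0,1,2,3,3,3,0,2,2,3,3,0,1,0,2,3

  [0] x  {0,4}  => 0  start
  [1] z  {1}  => 1  0->1 ok
  [2] y  {2,3}  => 2  1->2 ok
  [3] y  {2,3}  => 3  2->3 ok
  [4] y  {2,3}  => 3  3->3 ok
  [5] y  {2,3}  => 3  3->3 ok
  [6] x  {0,4}  => 0  3->0 ok
  [7] y  {2,3}  => 2  0->2 ok
  [8] y  {2,3}  => 2  2->2 ok
  [9] y  {2,3}  => 3  2->3 ok
  [10] y  {2,3}  => 3  3->3 ok
  [11] x  {0,4}  => 0  3->0 ok
  [12] z  {1}  => 1  0->1 ok
  [13] x  {0,4}  => 0  1->0 ok
  [14] y  {2,3}  => 2  0->2 ok
  [15] y  {2,3}  => 3  2->3 ok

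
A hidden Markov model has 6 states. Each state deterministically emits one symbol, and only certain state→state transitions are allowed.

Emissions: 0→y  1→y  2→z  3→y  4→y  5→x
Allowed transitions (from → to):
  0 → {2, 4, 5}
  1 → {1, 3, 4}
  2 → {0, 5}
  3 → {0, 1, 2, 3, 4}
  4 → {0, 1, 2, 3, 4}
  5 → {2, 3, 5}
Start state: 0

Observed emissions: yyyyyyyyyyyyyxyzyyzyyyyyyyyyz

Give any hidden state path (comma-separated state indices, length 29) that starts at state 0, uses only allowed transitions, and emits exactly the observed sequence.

  [0] y  {0,1,3,4}  => 0  start
  [1] y  {0,1,3,4}  => 4  0->4 ok
  [2] y  {0,1,3,4}  => 1  4->1 ok
  [3] y  {0,1,3,4}  => 1  1->1 ok
  [4] y  {0,1,3,4}  => 1  1->1 ok
  [5] y  {0,1,3,4}  => 1  1->1 ok
  [6] y  {0,1,3,4}  => 1  1->1 ok
  [7] y  {0,1,3,4}  => 4  1->4 ok
  [8] y  {0,1,3,4}  => 0  4->0 ok
  [9] y  {0,1,3,4}  => 4  0->4 ok
  [10] y  {0,1,3,4}  => 1  4->1 ok
  [11] y  {0,1,3,4}  => 3  1->3 ok
  [12] y  {0,1,3,4}  => 0  3->0 ok
  [13] x  {5}  => 5  0->5 ok
  [14] y  {0,1,3,4}  => 3  5->3 ok
  [15] z  {2}  => 2  3->2 ok
  [16] y  {0,1,3,4}  => 0  2->0 ok
  [17] y  {0,1,3,4}  => 4  0->4 ok
  [18] z  {2}  => 2  4->2 ok
  [19] y  {0,1,3,4}  => 0  2->0 ok
  [20] y  {0,1,3,4}  => 4  0->4 ok
  [21] y  {0,1,3,4}  => 3  4->3 ok
  [22] y  {0,1,3,4}  => 1  3->1 ok
  [23] y  {0,1,3,4}  => 1  1->1 ok
  [24] y  {0,1,3,4}  => 1  1->1 ok
  [25] y  {0,1,3,4}  => 1  1->1 ok
  [26] y  {0,1,3,4}  => 4  1->4 ok
  [27] y  {0,1,3,4}  => 4  4->4 ok
  [28] z  {2}  => 2  4->2 ok

0,4,1,1,1,1,1,4,0,4,1,3,0,5,3,2,0,4,2,0,4,3,1,1,1,1,4,4,2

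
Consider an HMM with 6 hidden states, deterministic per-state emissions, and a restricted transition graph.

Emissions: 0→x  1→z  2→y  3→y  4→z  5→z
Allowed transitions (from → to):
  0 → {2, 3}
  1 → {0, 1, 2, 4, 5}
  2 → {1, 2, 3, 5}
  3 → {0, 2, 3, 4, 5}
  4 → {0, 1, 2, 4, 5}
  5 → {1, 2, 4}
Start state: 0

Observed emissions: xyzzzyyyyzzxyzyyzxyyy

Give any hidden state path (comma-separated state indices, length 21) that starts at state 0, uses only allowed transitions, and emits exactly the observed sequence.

  t0 'x' -> {0}, take 0 (start)
  t1 'y' -> {2,3}, take 2 (0->2 ok)
  t2 'z' -> {1,4,5}, take 1 (2->1 ok)
  t3 'z' -> {1,4,5}, take 4 (1->4 ok)
  t4 'z' -> {1,4,5}, take 5 (4->5 ok)
  t5 'y' -> {2,3}, take 2 (5->2 ok)
  t6 'y' -> {2,3}, take 3 (2->3 ok)
  t7 'y' -> {2,3}, take 2 (3->2 ok)
  t8 'y' -> {2,3}, take 2 (2->2 ok)
  t9 'z' -> {1,4,5}, take 5 (2->5 ok)
  t10 'z' -> {1,4,5}, take 1 (5->1 ok)
  t11 'x' -> {0}, take 0 (1->0 ok)
  t12 'y' -> {2,3}, take 3 (0->3 ok)
  t13 'z' -> {1,4,5}, take 5 (3->5 ok)
  t14 'y' -> {2,3}, take 2 (5->2 ok)
  t15 'y' -> {2,3}, take 2 (2->2 ok)
  t16 'z' -> {1,4,5}, take 1 (2->1 ok)
  t17 'x' -> {0}, take 0 (1->0 ok)
  t18 'y' -> {2,3}, take 2 (0->2 ok)
  t19 'y' -> {2,3}, take 3 (2->3 ok)
  t20 'y' -> {2,3}, take 2 (3->2 ok)

0,2,1,4,5,2,3,2,2,5,1,0,3,5,2,2,1,0,2,3,2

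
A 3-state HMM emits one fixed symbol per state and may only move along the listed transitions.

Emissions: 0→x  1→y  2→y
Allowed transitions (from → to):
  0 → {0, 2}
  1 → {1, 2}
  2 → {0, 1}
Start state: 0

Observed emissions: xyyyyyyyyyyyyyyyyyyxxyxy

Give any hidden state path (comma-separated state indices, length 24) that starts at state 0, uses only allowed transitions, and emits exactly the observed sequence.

0,2,1,1,1,2,1,1,1,1,1,2,1,1,2,1,2,1,2,0,0,2,0,2

  [0] x  {0}  => 0  start
  [1] y  {1,2}  => 2  0->2 ok
  [2] y  {1,2}  => 1  2->1 ok
  [3] y  {1,2}  => 1  1->1 ok
  [4] y  {1,2}  => 1  1->1 ok
  [5] y  {1,2}  => 2  1->2 ok
  [6] y  {1,2}  => 1  2->1 ok
  [7] y  {1,2}  => 1  1->1 ok
  [8] y  {1,2}  => 1  1->1 ok
  [9] y  {1,2}  => 1  1->1 ok
  [10] y  {1,2}  => 1  1->1 ok
  [11] y  {1,2}  => 2  1->2 ok
  [12] y  {1,2}  => 1  2->1 ok
  [13] y  {1,2}  => 1  1->1 ok
  [14] y  {1,2}  => 2  1->2 ok
  [15] y  {1,2}  => 1  2->1 ok
  [16] y  {1,2}  => 2  1->2 ok
  [17] y  {1,2}  => 1  2->1 ok
  [18] y  {1,2}  => 2  1->2 ok
  [19] x  {0}  => 0  2->0 ok
  [20] x  {0}  => 0  0->0 ok
  [21] y  {1,2}  => 2  0->2 ok
  [22] x  {0}  => 0  2->0 ok
  [23] y  {1,2}  => 2  0->2 ok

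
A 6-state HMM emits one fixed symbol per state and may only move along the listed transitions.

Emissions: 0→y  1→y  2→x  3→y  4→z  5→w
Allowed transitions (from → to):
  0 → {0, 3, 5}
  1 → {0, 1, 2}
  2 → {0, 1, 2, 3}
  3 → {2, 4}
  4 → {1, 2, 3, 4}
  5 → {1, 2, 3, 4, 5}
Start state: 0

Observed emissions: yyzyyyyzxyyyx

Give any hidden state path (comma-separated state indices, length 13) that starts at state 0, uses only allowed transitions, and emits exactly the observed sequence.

  pos 0: y in {0,1,3}, choose 0; start
  pos 1: y in {0,1,3}, choose 3; 0->3 ok
  pos 2: z in {4}, choose 4; 3->4 ok
  pos 3: y in {0,1,3}, choose 1; 4->1 ok
  pos 4: y in {0,1,3}, choose 0; 1->0 ok
  pos 5: y in {0,1,3}, choose 0; 0->0 ok
  pos 6: y in {0,1,3}, choose 3; 0->3 ok
  pos 7: z in {4}, choose 4; 3->4 ok
  pos 8: x in {2}, choose 2; 4->2 ok
  pos 9: y in {0,1,3}, choose 1; 2->1 ok
  pos 10: y in {0,1,3}, choose 0; 1->0 ok
  pos 11: y in {0,1,3}, choose 3; 0->3 ok
  pos 12: x in {2}, choose 2; 3->2 ok

0,3,4,1,0,0,3,4,2,1,0,3,2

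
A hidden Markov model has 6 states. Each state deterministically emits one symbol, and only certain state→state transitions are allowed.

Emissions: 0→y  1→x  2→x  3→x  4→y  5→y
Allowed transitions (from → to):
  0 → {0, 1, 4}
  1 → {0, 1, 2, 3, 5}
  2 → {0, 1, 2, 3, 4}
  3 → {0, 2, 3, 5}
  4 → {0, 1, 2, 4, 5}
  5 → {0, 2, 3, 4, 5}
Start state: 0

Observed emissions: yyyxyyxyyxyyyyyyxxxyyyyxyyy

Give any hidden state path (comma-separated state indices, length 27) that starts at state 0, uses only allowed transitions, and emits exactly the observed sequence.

  [0] y  {0,4,5}  => 0  start
  [1] y  {0,4,5}  => 4  0->4 ok
  [2] y  {0,4,5}  => 4  4->4 ok
  [3] x  {1,2,3}  => 2  4->2 ok
  [4] y  {0,4,5}  => 4  2->4 ok
  [5] y  {0,4,5}  => 5  4->5 ok
  [6] x  {1,2,3}  => 2  5->2 ok
  [7] y  {0,4,5}  => 4  2->4 ok
  [8] y  {0,4,5}  => 5  4->5 ok
  [9] x  {1,2,3}  => 2  5->2 ok
  [10] y  {0,4,5}  => 0  2->0 ok
  [11] y  {0,4,5}  => 0  0->0 ok
  [12] y  {0,4,5}  => 0  0->0 ok
  [13] y  {0,4,5}  => 4  0->4 ok
  [14] y  {0,4,5}  => 0  4->0 ok
  [15] y  {0,4,5}  => 0  0->0 ok
  [16] x  {1,2,3}  => 1  0->1 ok
  [17] x  {1,2,3}  => 2  1->2 ok
  [18] x  {1,2,3}  => 2  2->2 ok
  [19] y  {0,4,5}  => 4  2->4 ok
  [20] y  {0,4,5}  => 5  4->5 ok
  [21] y  {0,4,5}  => 5  5->5 ok
  [22] y  {0,4,5}  => 4  5->4 ok
  [23] x  {1,2,3}  => 1  4->1 ok
  [24] y  {0,4,5}  => 0  1->0 ok
  [25] y  {0,4,5}  => 4  0->4 ok
  [26] y  {0,4,5}  => 4  4->4 ok

0,4,4,2,4,5,2,4,5,2,0,0,0,4,0,0,1,2,2,4,5,5,4,1,0,4,4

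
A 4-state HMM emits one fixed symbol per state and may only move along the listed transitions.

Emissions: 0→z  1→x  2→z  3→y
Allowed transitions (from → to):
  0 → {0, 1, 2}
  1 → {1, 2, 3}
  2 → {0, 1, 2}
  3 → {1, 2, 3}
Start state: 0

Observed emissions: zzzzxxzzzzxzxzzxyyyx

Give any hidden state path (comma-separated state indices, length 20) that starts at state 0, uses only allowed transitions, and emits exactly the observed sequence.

  0: obs=z cand={0,2} pick 0 [start]
  1: obs=z cand={0,2} pick 0 [0->0 ok]
  2: obs=z cand={0,2} pick 0 [0->0 ok]
  3: obs=z cand={0,2} pick 2 [0->2 ok]
  4: obs=x cand={1} pick 1 [2->1 ok]
  5: obs=x cand={1} pick 1 [1->1 ok]
  6: obs=z cand={0,2} pick 2 [1->2 ok]
  7: obs=z cand={0,2} pick 0 [2->0 ok]
  8: obs=z cand={0,2} pick 0 [0->0 ok]
  9: obs=z cand={0,2} pick 2 [0->2 ok]
  10: obs=x cand={1} pick 1 [2->1 ok]
  11: obs=z cand={0,2} pick 2 [1->2 ok]
  12: obs=x cand={1} pick 1 [2->1 ok]
  13: obs=z cand={0,2} pick 2 [1->2 ok]
  14: obs=z cand={0,2} pick 0 [2->0 ok]
  15: obs=x cand={1} pick 1 [0->1 ok]
  16: obs=y cand={3} pick 3 [1->3 ok]
  17: obs=y cand={3} pick 3 [3->3 ok]
  18: obs=y cand={3} pick 3 [3->3 ok]
  19: obs=x cand={1} pick 1 [3->1 ok]

0,0,0,2,1,1,2,0,0,2,1,2,1,2,0,1,3,3,3,1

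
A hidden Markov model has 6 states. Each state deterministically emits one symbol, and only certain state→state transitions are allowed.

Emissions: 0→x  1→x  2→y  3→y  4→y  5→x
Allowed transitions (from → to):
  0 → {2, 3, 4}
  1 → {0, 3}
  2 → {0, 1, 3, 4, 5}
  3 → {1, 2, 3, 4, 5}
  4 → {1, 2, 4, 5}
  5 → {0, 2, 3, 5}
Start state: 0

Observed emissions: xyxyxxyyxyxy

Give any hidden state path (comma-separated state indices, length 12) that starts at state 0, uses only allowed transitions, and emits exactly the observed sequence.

  0: obs=x cand={0,1,5} pick 0 [start]
  1: obs=y cand={2,3,4} pick 4 [0->4 ok]
  2: obs=x cand={0,1,5} pick 5 [4->5 ok]
  3: obs=y cand={2,3,4} pick 3 [5->3 ok]
  4: obs=x cand={0,1,5} pick 5 [3->5 ok]
  5: obs=x cand={0,1,5} pick 0 [5->0 ok]
  6: obs=y cand={2,3,4} pick 3 [0->3 ok]
  7: obs=y cand={2,3,4} pick 2 [3->2 ok]
  8: obs=x cand={0,1,5} pick 0 [2->0 ok]
  9: obs=y cand={2,3,4} pick 2 [0->2 ok]
  10: obs=x cand={0,1,5} pick 5 [2->5 ok]
  11: obs=y cand={2,3,4} pick 2 [5->2 ok]

0,4,5,3,5,0,3,2,0,2,5,2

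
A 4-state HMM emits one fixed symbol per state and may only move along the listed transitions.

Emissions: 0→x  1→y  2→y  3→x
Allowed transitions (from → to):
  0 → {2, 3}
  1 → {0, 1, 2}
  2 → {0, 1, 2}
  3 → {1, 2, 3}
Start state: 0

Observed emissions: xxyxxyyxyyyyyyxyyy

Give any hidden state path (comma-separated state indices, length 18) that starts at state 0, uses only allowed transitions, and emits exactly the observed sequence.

0,3,1,0,3,2,1,0,2,1,2,1,2,2,0,2,2,1

  t0 'x' -> {0,3}, take 0 (start)
  t1 'x' -> {0,3}, take 3 (0->3 ok)
  t2 'y' -> {1,2}, take 1 (3->1 ok)
  t3 'x' -> {0,3}, take 0 (1->0 ok)
  t4 'x' -> {0,3}, take 3 (0->3 ok)
  t5 'y' -> {1,2}, take 2 (3->2 ok)
  t6 'y' -> {1,2}, take 1 (2->1 ok)
  t7 'x' -> {0,3}, take 0 (1->0 ok)
  t8 'y' -> {1,2}, take 2 (0->2 ok)
  t9 'y' -> {1,2}, take 1 (2->1 ok)
  t10 'y' -> {1,2}, take 2 (1->2 ok)
  t11 'y' -> {1,2}, take 1 (2->1 ok)
  t12 'y' -> {1,2}, take 2 (1->2 ok)
  t13 'y' -> {1,2}, take 2 (2->2 ok)
  t14 'x' -> {0,3}, take 0 (2->0 ok)
  t15 'y' -> {1,2}, take 2 (0->2 ok)
  t16 'y' -> {1,2}, take 2 (2->2 ok)
  t17 'y' -> {1,2}, take 1 (2->1 ok)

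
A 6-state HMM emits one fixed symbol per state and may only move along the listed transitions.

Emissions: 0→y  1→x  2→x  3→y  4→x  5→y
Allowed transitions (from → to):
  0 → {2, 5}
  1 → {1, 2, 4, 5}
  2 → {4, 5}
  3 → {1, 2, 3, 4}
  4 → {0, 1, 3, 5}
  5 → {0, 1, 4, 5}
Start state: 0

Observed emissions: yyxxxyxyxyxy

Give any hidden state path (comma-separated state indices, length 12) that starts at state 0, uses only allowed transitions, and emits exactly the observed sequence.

0,5,1,1,2,5,4,0,2,5,1,5

  0: obs=y cand={0,3,5} pick 0 [start]
  1: obs=y cand={0,3,5} pick 5 [0->5 ok]
  2: obs=x cand={1,2,4} pick 1 [5->1 ok]
  3: obs=x cand={1,2,4} pick 1 [1->1 ok]
  4: obs=x cand={1,2,4} pick 2 [1->2 ok]
  5: obs=y cand={0,3,5} pick 5 [2->5 ok]
  6: obs=x cand={1,2,4} pick 4 [5->4 ok]
  7: obs=y cand={0,3,5} pick 0 [4->0 ok]
  8: obs=x cand={1,2,4} pick 2 [0->2 ok]
  9: obs=y cand={0,3,5} pick 5 [2->5 ok]
  10: obs=x cand={1,2,4} pick 1 [5->1 ok]
  11: obs=y cand={0,3,5} pick 5 [1->5 ok]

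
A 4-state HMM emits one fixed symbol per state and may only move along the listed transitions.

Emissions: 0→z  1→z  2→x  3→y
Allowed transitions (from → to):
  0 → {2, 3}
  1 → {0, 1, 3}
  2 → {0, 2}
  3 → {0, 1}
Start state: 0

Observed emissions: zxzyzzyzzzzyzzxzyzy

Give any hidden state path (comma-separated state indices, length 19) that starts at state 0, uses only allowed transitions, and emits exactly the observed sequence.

  t0 'z' -> {0,1}, take 0 (start)
  t1 'x' -> {2}, take 2 (0->2 ok)
  t2 'z' -> {0,1}, take 0 (2->0 ok)
  t3 'y' -> {3}, take 3 (0->3 ok)
  t4 'z' -> {0,1}, take 1 (3->1 ok)
  t5 'z' -> {0,1}, take 0 (1->0 ok)
  t6 'y' -> {3}, take 3 (0->3 ok)
  t7 'z' -> {0,1}, take 1 (3->1 ok)
  t8 'z' -> {0,1}, take 1 (1->1 ok)
  t9 'z' -> {0,1}, take 1 (1->1 ok)
  t10 'z' -> {0,1}, take 0 (1->0 ok)
  t11 'y' -> {3}, take 3 (0->3 ok)
  t12 'z' -> {0,1}, take 1 (3->1 ok)
  t13 'z' -> {0,1}, take 0 (1->0 ok)
  t14 'x' -> {2}, take 2 (0->2 ok)
  t15 'z' -> {0,1}, take 0 (2->0 ok)
  t16 'y' -> {3}, take 3 (0->3 ok)
  t17 'z' -> {0,1}, take 1 (3->1 ok)
  t18 'y' -> {3}, take 3 (1->3 ok)

0,2,0,3,1,0,3,1,1,1,0,3,1,0,2,0,3,1,3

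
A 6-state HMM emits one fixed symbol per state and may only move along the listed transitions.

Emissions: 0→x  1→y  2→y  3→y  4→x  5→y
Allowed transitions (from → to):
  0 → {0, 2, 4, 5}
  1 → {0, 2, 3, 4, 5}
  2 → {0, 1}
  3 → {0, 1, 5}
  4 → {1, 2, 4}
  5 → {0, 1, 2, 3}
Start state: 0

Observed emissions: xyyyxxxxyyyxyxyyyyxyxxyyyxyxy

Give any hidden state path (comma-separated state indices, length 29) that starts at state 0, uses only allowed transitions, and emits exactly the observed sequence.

  0: obs=x cand={0,4} pick 0 [start]
  1: obs=y cand={1,2,3,5} pick 5 [0->5 ok]
  2: obs=y cand={1,2,3,5} pick 3 [5->3 ok]
  3: obs=y cand={1,2,3,5} pick 5 [3->5 ok]
  4: obs=x cand={0,4} pick 0 [5->0 ok]
  5: obs=x cand={0,4} pick 0 [0->0 ok]
  6: obs=x cand={0,4} pick 0 [0->0 ok]
  7: obs=x cand={0,4} pick 0 [0->0 ok]
  8: obs=y cand={1,2,3,5} pick 5 [0->5 ok]
  9: obs=y cand={1,2,3,5} pick 1 [5->1 ok]
  10: obs=y cand={1,2,3,5} pick 3 [1->3 ok]
  11: obs=x cand={0,4} pick 0 [3->0 ok]
  12: obs=y cand={1,2,3,5} pick 2 [0->2 ok]
  13: obs=x cand={0,4} pick 0 [2->0 ok]
  14: obs=y cand={1,2,3,5} pick 2 [0->2 ok]
  15: obs=y cand={1,2,3,5} pick 1 [2->1 ok]
  16: obs=y cand={1,2,3,5} pick 5 [1->5 ok]
  17: obs=y cand={1,2,3,5} pick 2 [5->2 ok]
  18: obs=x cand={0,4} pick 0 [2->0 ok]
  19: obs=y cand={1,2,3,5} pick 2 [0->2 ok]
  20: obs=x cand={0,4} pick 0 [2->0 ok]
  21: obs=x cand={0,4} pick 0 [0->0 ok]
  22: obs=y cand={1,2,3,5} pick 5 [0->5 ok]
  23: obs=y cand={1,2,3,5} pick 1 [5->1 ok]
  24: obs=y cand={1,2,3,5} pick 3 [1->3 ok]
  25: obs=x cand={0,4} pick 0 [3->0 ok]
  26: obs=y cand={1,2,3,5} pick 2 [0->2 ok]
  27: obs=x cand={0,4} pick 0 [2->0 ok]
  28: obs=y cand={1,2,3,5} pick 5 [0->5 ok]

0,5,3,5,0,0,0,0,5,1,3,0,2,0,2,1,5,2,0,2,0,0,5,1,3,0,2,0,5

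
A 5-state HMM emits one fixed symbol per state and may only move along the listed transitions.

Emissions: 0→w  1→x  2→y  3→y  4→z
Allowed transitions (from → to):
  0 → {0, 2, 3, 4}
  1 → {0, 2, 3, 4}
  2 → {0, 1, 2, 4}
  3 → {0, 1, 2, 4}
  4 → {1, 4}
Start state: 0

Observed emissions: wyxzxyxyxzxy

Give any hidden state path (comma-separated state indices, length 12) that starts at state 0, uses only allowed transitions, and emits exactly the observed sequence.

0,2,1,4,1,3,1,3,1,4,1,2

  [0] w  {0}  => 0  start
  [1] y  {2,3}  => 2  0->2 ok
  [2] x  {1}  => 1  2->1 ok
  [3] z  {4}  => 4  1->4 ok
  [4] x  {1}  => 1  4->1 ok
  [5] y  {2,3}  => 3  1->3 ok
  [6] x  {1}  => 1  3->1 ok
  [7] y  {2,3}  => 3  1->3 ok
  [8] x  {1}  => 1  3->1 ok
  [9] z  {4}  => 4  1->4 ok
  [10] x  {1}  => 1  4->1 ok
  [11] y  {2,3}  => 2  1->2 ok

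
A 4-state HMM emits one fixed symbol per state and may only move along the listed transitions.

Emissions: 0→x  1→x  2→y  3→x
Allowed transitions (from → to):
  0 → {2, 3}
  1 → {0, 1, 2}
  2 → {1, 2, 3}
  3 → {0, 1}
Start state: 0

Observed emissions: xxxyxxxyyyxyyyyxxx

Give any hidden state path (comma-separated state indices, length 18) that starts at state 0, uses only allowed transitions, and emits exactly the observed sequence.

0,3,1,2,1,1,1,2,2,2,1,2,2,2,2,1,0,3

  t0 'x' -> {0,1,3}, take 0 (start)
  t1 'x' -> {0,1,3}, take 3 (0->3 ok)
  t2 'x' -> {0,1,3}, take 1 (3->1 ok)
  t3 'y' -> {2}, take 2 (1->2 ok)
  t4 'x' -> {0,1,3}, take 1 (2->1 ok)
  t5 'x' -> {0,1,3}, take 1 (1->1 ok)
  t6 'x' -> {0,1,3}, take 1 (1->1 ok)
  t7 'y' -> {2}, take 2 (1->2 ok)
  t8 'y' -> {2}, take 2 (2->2 ok)
  t9 'y' -> {2}, take 2 (2->2 ok)
  t10 'x' -> {0,1,3}, take 1 (2->1 ok)
  t11 'y' -> {2}, take 2 (1->2 ok)
  t12 'y' -> {2}, take 2 (2->2 ok)
  t13 'y' -> {2}, take 2 (2->2 ok)
  t14 'y' -> {2}, take 2 (2->2 ok)
  t15 'x' -> {0,1,3}, take 1 (2->1 ok)
  t16 'x' -> {0,1,3}, take 0 (1->0 ok)
  t17 'x' -> {0,1,3}, take 3 (0->3 ok)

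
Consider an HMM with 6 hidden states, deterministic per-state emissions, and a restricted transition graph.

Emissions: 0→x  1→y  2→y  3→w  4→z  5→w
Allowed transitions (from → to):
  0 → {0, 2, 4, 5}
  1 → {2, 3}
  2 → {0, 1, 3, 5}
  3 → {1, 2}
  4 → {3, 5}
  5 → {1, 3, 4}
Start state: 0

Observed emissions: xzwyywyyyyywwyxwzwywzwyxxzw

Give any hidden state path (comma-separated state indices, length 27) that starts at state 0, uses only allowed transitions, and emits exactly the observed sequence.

0,4,3,2,1,3,2,1,2,1,2,5,3,2,0,5,4,3,2,5,4,3,2,0,0,4,3

  pos 0: x in {0}, choose 0; start
  pos 1: z in {4}, choose 4; 0->4 ok
  pos 2: w in {3,5}, choose 3; 4->3 ok
  pos 3: y in {1,2}, choose 2; 3->2 ok
  pos 4: y in {1,2}, choose 1; 2->1 ok
  pos 5: w in {3,5}, choose 3; 1->3 ok
  pos 6: y in {1,2}, choose 2; 3->2 ok
  pos 7: y in {1,2}, choose 1; 2->1 ok
  pos 8: y in {1,2}, choose 2; 1->2 ok
  pos 9: y in {1,2}, choose 1; 2->1 ok
  pos 10: y in {1,2}, choose 2; 1->2 ok
  pos 11: w in {3,5}, choose 5; 2->5 ok
  pos 12: w in {3,5}, choose 3; 5->3 ok
  pos 13: y in {1,2}, choose 2; 3->2 ok
  pos 14: x in {0}, choose 0; 2->0 ok
  pos 15: w in {3,5}, choose 5; 0->5 ok
  pos 16: z in {4}, choose 4; 5->4 ok
  pos 17: w in {3,5}, choose 3; 4->3 ok
  pos 18: y in {1,2}, choose 2; 3->2 ok
  pos 19: w in {3,5}, choose 5; 2->5 ok
  pos 20: z in {4}, choose 4; 5->4 ok
  pos 21: w in {3,5}, choose 3; 4->3 ok
  pos 22: y in {1,2}, choose 2; 3->2 ok
  pos 23: x in {0}, choose 0; 2->0 ok
  pos 24: x in {0}, choose 0; 0->0 ok
  pos 25: z in {4}, choose 4; 0->4 ok
  pos 26: w in {3,5}, choose 3; 4->3 ok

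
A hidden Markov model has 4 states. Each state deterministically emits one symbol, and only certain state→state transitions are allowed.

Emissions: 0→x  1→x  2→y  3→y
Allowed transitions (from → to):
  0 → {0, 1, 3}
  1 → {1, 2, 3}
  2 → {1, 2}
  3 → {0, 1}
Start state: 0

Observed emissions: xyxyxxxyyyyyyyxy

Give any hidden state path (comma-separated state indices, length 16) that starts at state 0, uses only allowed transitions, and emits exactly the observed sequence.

  t0 'x' -> {0,1}, take 0 (start)
  t1 'y' -> {2,3}, take 3 (0->3 ok)
  t2 'x' -> {0,1}, take 1 (3->1 ok)
  t3 'y' -> {2,3}, take 3 (1->3 ok)
  t4 'x' -> {0,1}, take 0 (3->0 ok)
  t5 'x' -> {0,1}, take 0 (0->0 ok)
  t6 'x' -> {0,1}, take 1 (0->1 ok)
  t7 'y' -> {2,3}, take 2 (1->2 ok)
  t8 'y' -> {2,3}, take 2 (2->2 ok)
  t9 'y' -> {2,3}, take 2 (2->2 ok)
  t10 'y' -> {2,3}, take 2 (2->2 ok)
  t11 'y' -> {2,3}, take 2 (2->2 ok)
  t12 'y' -> {2,3}, take 2 (2->2 ok)
  t13 'y' -> {2,3}, take 2 (2->2 ok)
  t14 'x' -> {0,1}, take 1 (2->1 ok)
  t15 'y' -> {2,3}, take 3 (1->3 ok)

0,3,1,3,0,0,1,2,2,2,2,2,2,2,1,3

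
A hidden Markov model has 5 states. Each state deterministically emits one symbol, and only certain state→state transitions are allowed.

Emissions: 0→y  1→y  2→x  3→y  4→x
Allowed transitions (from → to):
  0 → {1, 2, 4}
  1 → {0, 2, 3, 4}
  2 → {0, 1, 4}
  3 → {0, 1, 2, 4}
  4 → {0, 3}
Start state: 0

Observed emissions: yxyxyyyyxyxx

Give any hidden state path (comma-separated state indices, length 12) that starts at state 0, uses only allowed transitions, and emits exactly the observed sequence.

  pos 0: y in {0,1,3}, choose 0; start
  pos 1: x in {2,4}, choose 4; 0->4 ok
  pos 2: y in {0,1,3}, choose 0; 4->0 ok
  pos 3: x in {2,4}, choose 2; 0->2 ok
  pos 4: y in {0,1,3}, choose 1; 2->1 ok
  pos 5: y in {0,1,3}, choose 3; 1->3 ok
  pos 6: y in {0,1,3}, choose 0; 3->0 ok
  pos 7: y in {0,1,3}, choose 1; 0->1 ok
  pos 8: x in {2,4}, choose 2; 1->2 ok
  pos 9: y in {0,1,3}, choose 1; 2->1 ok
  pos 10: x in {2,4}, choose 2; 1->2 ok
  pos 11: x in {2,4}, choose 4; 2->4 ok

0,4,0,2,1,3,0,1,2,1,2,4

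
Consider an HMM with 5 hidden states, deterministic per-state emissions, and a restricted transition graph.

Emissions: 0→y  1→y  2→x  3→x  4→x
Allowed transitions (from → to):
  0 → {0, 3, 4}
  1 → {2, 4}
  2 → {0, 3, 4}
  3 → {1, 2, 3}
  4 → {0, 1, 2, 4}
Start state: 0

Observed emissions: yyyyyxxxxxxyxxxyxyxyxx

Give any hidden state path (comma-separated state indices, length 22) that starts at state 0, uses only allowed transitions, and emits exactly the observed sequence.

  pos 0: y in {0,1}, choose 0; start
  pos 1: y in {0,1}, choose 0; 0->0 ok
  pos 2: y in {0,1}, choose 0; 0->0 ok
  pos 3: y in {0,1}, choose 0; 0->0 ok
  pos 4: y in {0,1}, choose 0; 0->0 ok
  pos 5: x in {2,3,4}, choose 3; 0->3 ok
  pos 6: x in {2,3,4}, choose 2; 3->2 ok
  pos 7: x in {2,3,4}, choose 3; 2->3 ok
  pos 8: x in {2,3,4}, choose 2; 3->2 ok
  pos 9: x in {2,3,4}, choose 4; 2->4 ok
  pos 10: x in {2,3,4}, choose 4; 4->4 ok
  pos 11: y in {0,1}, choose 1; 4->1 ok
  pos 12: x in {2,3,4}, choose 2; 1->2 ok
  pos 13: x in {2,3,4}, choose 4; 2->4 ok
  pos 14: x in {2,3,4}, choose 4; 4->4 ok
  pos 15: y in {0,1}, choose 1; 4->1 ok
  pos 16: x in {2,3,4}, choose 4; 1->4 ok
  pos 17: y in {0,1}, choose 0; 4->0 ok
  pos 18: x in {2,3,4}, choose 3; 0->3 ok
  pos 19: y in {0,1}, choose 1; 3->1 ok
  pos 20: x in {2,3,4}, choose 4; 1->4 ok
  pos 21: x in {2,3,4}, choose 4; 4->4 ok

0,0,0,0,0,3,2,3,2,4,4,1,2,4,4,1,4,0,3,1,4,4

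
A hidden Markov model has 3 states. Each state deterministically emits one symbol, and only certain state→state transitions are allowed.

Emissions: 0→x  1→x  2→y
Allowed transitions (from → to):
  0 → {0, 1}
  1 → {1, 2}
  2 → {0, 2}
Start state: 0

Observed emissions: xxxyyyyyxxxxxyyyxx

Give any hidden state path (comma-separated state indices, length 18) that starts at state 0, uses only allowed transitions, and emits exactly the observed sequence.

  t0 'x' -> {0,1}, take 0 (start)
  t1 'x' -> {0,1}, take 1 (0->1 ok)
  t2 'x' -> {0,1}, take 1 (1->1 ok)
  t3 'y' -> {2}, take 2 (1->2 ok)
  t4 'y' -> {2}, take 2 (2->2 ok)
  t5 'y' -> {2}, take 2 (2->2 ok)
  t6 'y' -> {2}, take 2 (2->2 ok)
  t7 'y' -> {2}, take 2 (2->2 ok)
  t8 'x' -> {0,1}, take 0 (2->0 ok)
  t9 'x' -> {0,1}, take 0 (0->0 ok)
  t10 'x' -> {0,1}, take 0 (0->0 ok)
  t11 'x' -> {0,1}, take 0 (0->0 ok)
  t12 'x' -> {0,1}, take 1 (0->1 ok)
  t13 'y' -> {2}, take 2 (1->2 ok)
  t14 'y' -> {2}, take 2 (2->2 ok)
  t15 'y' -> {2}, take 2 (2->2 ok)
  t16 'x' -> {0,1}, take 0 (2->0 ok)
  t17 'x' -> {0,1}, take 1 (0->1 ok)

0,1,1,2,2,2,2,2,0,0,0,0,1,2,2,2,0,1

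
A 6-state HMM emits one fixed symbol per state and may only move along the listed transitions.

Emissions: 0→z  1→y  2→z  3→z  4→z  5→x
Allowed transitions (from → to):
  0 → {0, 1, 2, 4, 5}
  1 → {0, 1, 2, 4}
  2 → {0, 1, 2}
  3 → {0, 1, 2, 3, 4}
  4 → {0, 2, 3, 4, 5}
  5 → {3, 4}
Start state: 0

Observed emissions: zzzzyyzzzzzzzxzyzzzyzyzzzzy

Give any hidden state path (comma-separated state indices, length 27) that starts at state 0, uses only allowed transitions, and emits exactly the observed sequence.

  [0] z  {0,2,3,4}  => 0  start
  [1] z  {0,2,3,4}  => 4  0->4 ok
  [2] z  {0,2,3,4}  => 2  4->2 ok
  [3] z  {0,2,3,4}  => 0  2->0 ok
  [4] y  {1}  => 1  0->1 ok
  [5] y  {1}  => 1  1->1 ok
  [6] z  {0,2,3,4}  => 4  1->4 ok
  [7] z  {0,2,3,4}  => 3  4->3 ok
  [8] z  {0,2,3,4}  => 3  3->3 ok
  [9] z  {0,2,3,4}  => 3  3->3 ok
  [10] z  {0,2,3,4}  => 4  3->4 ok
  [11] z  {0,2,3,4}  => 3  4->3 ok
  [12] z  {0,2,3,4}  => 4  3->4 ok
  [13] x  {5}  => 5  4->5 ok
  [14] z  {0,2,3,4}  => 3  5->3 ok
  [15] y  {1}  => 1  3->1 ok
  [16] z  {0,2,3,4}  => 0  1->0 ok
  [17] z  {0,2,3,4}  => 2  0->2 ok
  [18] z  {0,2,3,4}  => 0  2->0 ok
  [19] y  {1}  => 1  0->1 ok
  [20] z  {0,2,3,4}  => 0  1->0 ok
  [21] y  {1}  => 1  0->1 ok
  [22] z  {0,2,3,4}  => 4  1->4 ok
  [23] z  {0,2,3,4}  => 3  4->3 ok
  [24] z  {0,2,3,4}  => 2  3->2 ok
  [25] z  {0,2,3,4}  => 0  2->0 ok
  [26] y  {1}  => 1  0->1 ok

0,4,2,0,1,1,4,3,3,3,4,3,4,5,3,1,0,2,0,1,0,1,4,3,2,0,1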